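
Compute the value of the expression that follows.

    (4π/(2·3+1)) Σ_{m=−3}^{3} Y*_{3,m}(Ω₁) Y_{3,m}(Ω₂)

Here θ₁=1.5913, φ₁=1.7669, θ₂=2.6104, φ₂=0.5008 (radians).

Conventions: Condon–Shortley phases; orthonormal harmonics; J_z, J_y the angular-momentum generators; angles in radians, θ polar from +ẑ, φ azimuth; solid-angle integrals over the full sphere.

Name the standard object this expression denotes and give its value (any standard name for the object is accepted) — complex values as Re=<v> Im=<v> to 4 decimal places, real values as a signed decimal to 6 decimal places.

Legendre polynomial (addition theorem), -0.242224

This sum is the spherical-harmonic addition theorem: it equals the Legendre polynomial P_l(cos γ) of the angle γ between the two directions.
Addition theorem: P_3(cos γ) = (4π/7) Σ_m Y*_{lm}(Ω₁) Y_{lm}(Ω₂), m = −3…3:
  m=-3: Y*=0.23140 - 0.34686j  Y=0.00371 - 0.05411j  product -0.01791 - 0.01381j
  m=-2: Y*=0.01935 + 0.00801j  Y=-0.12186 + 0.19046j  product -0.00388 + 0.00271j
  m=-1: Y*=0.06283 - 0.31625j  Y=0.39018 - 0.21356j  product -0.04303 - 0.13681j
  m=+0: Y*=0.02294 + 0.00000j  Y=-0.23069 + 0.00000j  product -0.00529 + 0.00000j
  m=+1: Y*=-0.06283 - 0.31625j  Y=-0.39018 - 0.21356j  product -0.04303 + 0.13681j
  m=+2: Y*=0.01935 - 0.00801j  Y=-0.12186 - 0.19046j  product -0.00388 - 0.00271j
  m=+3: Y*=-0.23140 - 0.34686j  Y=-0.00371 - 0.05411j  product -0.01791 + 0.01381j
Total Σ_m = -0.13493 + 0.00000j. Multiply by 1.795196: -0.24222 + 0.00000j. P_3(cos γ) = -0.242224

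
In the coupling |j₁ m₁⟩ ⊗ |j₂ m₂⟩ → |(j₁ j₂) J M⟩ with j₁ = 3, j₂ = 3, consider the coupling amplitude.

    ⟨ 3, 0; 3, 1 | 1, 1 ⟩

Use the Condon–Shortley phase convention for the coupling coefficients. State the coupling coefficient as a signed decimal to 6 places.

−√(3/14) ≈ -0.462910

j₁+j₂−J=5  J+j₁−j₂=1  J−j₁+j₂=1  j₁+j₂+J+1=8
(j₁±m₁, j₂±m₂, J±M) = (3,3,4,2,2,0)
P² = 216/7
sum k=3..3:
  [3] −1/12 = -1/12
S = -1/12
C² = P²·S² = 3/14 ; C = -0.462910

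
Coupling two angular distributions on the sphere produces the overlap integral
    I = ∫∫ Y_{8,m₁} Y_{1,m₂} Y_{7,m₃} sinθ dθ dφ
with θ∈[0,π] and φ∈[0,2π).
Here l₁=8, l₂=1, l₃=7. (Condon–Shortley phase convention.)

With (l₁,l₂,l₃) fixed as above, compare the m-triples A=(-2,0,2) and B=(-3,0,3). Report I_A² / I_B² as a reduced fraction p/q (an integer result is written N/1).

Same 8,1,7: normalisation and zero-m 3j drop out of the ratio.
A: Δ: 2! 14! 0! / 17! → 1/2040; sum: t=1:−1/43545600 = -1/43545600; 3j²(8 1 7; -2 0 2) = Δ·Π!·Σ² = 1/34  (sign +1)
B: Δ: 2! 14! 0! / 17! → 1/2040; sum: t=1:−1/87091200 = -1/87091200; 3j²(8 1 7; -3 0 3) = Δ·Π!·Σ² = 11/408  (sign -1)
I_A²/I_B² = (1/34)/(11/408) = 12/11

12/11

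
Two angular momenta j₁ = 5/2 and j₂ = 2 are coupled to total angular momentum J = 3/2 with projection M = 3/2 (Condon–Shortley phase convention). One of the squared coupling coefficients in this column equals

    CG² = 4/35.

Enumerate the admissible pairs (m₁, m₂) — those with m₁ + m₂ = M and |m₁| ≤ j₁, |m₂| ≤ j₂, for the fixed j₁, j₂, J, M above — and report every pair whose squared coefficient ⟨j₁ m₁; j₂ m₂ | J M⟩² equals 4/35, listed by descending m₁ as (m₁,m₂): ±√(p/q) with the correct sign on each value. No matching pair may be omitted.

(-1/2,2): −√(4/35)

Admissible pairs with m₁+m₂ = M = 3/2: (-1/2,2), (1/2,1), (3/2,0), (5/2,-1)
  (m₁,m₂)=(5/2,-1): CG² = 2/7, CG = +√(2/7)
  (m₁,m₂)=(3/2,0): CG² = 12/35, CG = −√(12/35)
  (m₁,m₂)=(1/2,1): CG² = 9/35, CG = +√(9/35)
  (m₁,m₂)=(-1/2,2): CG² = 4/35, CG = −√(4/35)   ← matches the target
Pairs with CG² = 4/35: (-1/2,2): −√(4/35)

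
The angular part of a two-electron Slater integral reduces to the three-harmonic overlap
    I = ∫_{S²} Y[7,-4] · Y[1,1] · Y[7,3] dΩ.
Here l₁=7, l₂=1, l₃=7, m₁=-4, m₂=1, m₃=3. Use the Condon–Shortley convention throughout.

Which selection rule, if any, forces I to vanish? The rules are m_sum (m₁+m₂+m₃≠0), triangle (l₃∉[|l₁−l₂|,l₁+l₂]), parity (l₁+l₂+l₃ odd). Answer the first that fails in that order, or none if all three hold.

m₁+m₂+m₃ = -4 + 1 + 3 = 0  ✓
triangle: |7−1|=6 ≤ l₃=7 ≤ 7+1=8  ✓
parity: l₁+l₂+l₃ = 15 is odd  ✗

parity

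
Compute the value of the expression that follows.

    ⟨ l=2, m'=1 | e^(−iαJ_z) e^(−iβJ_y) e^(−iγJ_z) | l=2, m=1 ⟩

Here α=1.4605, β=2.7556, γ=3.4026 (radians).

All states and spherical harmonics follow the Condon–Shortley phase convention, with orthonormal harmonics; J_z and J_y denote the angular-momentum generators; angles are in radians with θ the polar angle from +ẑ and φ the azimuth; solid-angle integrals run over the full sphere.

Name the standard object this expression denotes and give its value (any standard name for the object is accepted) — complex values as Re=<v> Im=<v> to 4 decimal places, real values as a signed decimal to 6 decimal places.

This is a Wigner D-matrix element — the rotation-matrix element ⟨l m'| R(α,β,γ) |l m⟩ in the angular-momentum basis.
First d^2_{1,1}(β=2.7556), then the phase factors e^{-i(1)α} and e^{-i(1)γ}:
With c≡cos(β/2)=0.191800 and s≡sin(β/2)=0.981434, N=[6·1·6·1]^{1/2}=6.000000
Admissible k: 0..1 (factorial args all ≥0)
  k=0: (−1)^0·6.0000/(6)·0.1918^4·0.9814^0 = +0.001353
  k=1: (−1)^1·6.0000/(2)·0.1918^2·0.9814^2 = -0.106302
d^2_{1,1}(2.7556) = +0.001353 -0.106302 = -0.104949
Attach z-rotation phases: D = e^{-i(1)(1.4605)}·(-0.104949)·e^{-i(1)(3.4026)} = -0.015757-0.103759i

Wigner D-matrix element, Re=-0.0158 Im=-0.1038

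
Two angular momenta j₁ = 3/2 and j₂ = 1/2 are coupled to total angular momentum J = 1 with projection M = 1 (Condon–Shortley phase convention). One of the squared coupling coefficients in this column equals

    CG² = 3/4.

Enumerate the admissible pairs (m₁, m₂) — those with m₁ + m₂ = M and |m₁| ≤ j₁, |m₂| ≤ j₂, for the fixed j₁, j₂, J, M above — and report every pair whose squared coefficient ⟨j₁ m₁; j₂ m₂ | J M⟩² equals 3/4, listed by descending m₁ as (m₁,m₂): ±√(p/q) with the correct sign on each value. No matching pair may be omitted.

(3/2,-1/2): +√(3/4)

Admissible pairs with m₁+m₂ = M = 1: (1/2,1/2), (3/2,-1/2)
  (m₁,m₂)=(3/2,-1/2): CG² = 3/4, CG = +√(3/4)   ← matches the target
  (m₁,m₂)=(1/2,1/2): CG² = 1/4, CG = −√(1/4)
Pairs with CG² = 3/4: (3/2,-1/2): +√(3/4)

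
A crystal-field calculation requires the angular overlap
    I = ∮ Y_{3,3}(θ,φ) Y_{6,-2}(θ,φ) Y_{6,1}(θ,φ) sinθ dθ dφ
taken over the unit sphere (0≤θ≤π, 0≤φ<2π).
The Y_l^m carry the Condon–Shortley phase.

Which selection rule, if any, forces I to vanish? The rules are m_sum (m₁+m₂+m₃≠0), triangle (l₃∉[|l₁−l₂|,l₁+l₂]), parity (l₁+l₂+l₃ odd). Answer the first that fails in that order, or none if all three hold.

m_sum

Σmᵢ = 2  ✗
l₃∈[|l₁−l₂|,l₁+l₂]=[3,9], have l₃=6
Σlᵢ = 15 ⇒ odd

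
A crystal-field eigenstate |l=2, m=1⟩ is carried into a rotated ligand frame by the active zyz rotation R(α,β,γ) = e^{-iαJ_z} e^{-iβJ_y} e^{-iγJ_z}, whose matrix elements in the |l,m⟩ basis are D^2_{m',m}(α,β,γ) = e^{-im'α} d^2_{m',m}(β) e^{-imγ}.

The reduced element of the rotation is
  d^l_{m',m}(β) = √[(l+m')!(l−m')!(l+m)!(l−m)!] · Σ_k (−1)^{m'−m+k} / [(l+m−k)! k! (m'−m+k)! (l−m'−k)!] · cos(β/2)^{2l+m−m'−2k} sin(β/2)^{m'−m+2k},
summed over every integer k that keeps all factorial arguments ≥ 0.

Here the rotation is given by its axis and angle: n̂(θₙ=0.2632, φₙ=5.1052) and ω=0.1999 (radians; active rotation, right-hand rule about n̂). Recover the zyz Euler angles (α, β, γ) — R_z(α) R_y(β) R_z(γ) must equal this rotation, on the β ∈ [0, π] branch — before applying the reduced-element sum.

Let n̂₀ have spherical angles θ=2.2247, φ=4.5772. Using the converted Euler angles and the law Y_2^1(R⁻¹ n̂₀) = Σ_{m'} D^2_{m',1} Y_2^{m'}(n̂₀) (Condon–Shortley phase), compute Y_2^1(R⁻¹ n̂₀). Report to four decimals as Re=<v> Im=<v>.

Re=-0.1287 Im=-0.3427

Axis–angle → zyz. n̂ = (sinθₙcosφₙ, sinθₙsinφₙ, cosθₙ) = (+0.099590, -0.240356, +0.965562), ω = 0.1999.
R = I cosω + sinω [n̂]ₓ + (1−cosω) n̂n̂ᵀ gives
  R = [+0.980284, -0.192210, -0.045813; +0.191256, +0.981237, -0.024397; +0.049643, +0.015154, +0.998652]
β = atan2(√(R₁₃²+R₂₃²), R₃₃) = 0.051928; α = atan2(R₂₃, R₁₃) mod 2π = 3.630933; γ = atan2(R₃₂, −R₃₁) mod 2π = 2.845311
Need the full column D^2_{m',1} for m'=−2..2 at α=3.6309, β=0.0519, γ=2.8453.
cos(β/2)=0.999663, sin(β/2)=0.025961
d^2_{-2,1}: single k=3 term ⇒ +0.000035;  D = -0.000010-0.000033i
d^2_{-1,1}: k∈[2..3] ⇒ +0.002021 -0.000000 = +0.002020;  D = +0.001428+0.001429i
d^2_{0,1}: k∈[1..2] ⇒ +0.063527 -0.000043 = +0.063484;  D = -0.060718-0.018535i
d^2_{1,1}: k∈[0..1] ⇒ +0.998653 -0.002021 = +0.996632;  D = +0.978116-0.191216i
d^2_{2,1}: single k=0 term ⇒ -0.051869;  D = +0.040254-0.032712i
Y_2^{m'}(θ=2.2247,φ=4.5772) and Σ D·Y over m':
  (-0.0000-0.0000i)·(-0.2345-0.0650i)  (+0.0014+0.0014i)·(+0.0503-0.3696i)  (-0.0607-0.0185i)·(+0.0347+0.0000i)  (+0.9781-0.1912i)·(-0.0503-0.3696i)  (+0.0403-0.0327i)·(-0.2345+0.0650i)
Y_2^1(R⁻¹ n̂) = -0.128663-0.342693i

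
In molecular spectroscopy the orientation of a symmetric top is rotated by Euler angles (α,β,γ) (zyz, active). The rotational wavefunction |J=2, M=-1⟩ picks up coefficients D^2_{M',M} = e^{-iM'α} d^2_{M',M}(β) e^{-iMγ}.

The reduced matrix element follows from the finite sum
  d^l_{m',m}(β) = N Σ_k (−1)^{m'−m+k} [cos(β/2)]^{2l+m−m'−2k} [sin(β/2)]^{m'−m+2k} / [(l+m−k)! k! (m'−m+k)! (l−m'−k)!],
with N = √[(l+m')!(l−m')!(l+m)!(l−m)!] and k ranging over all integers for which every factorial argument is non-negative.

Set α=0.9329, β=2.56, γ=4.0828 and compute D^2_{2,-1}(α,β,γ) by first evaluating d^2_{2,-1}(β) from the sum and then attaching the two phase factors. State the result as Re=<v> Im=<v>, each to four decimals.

Re=0.3036 Im=-0.4025

First d^2_{2,-1}(β=2.5600), then the phase factors e^{-i(2)α} and e^{-i(-1)γ}:
c=cos(2.560000/2)=0.286715, s=sin(2.560000/2)=0.958016; N=√[24·1·1·6]=12.000000
k∈{0} keeps every argument non-negative
  k=0: (−1)^3·12.0000/(6)·0.2867^1·0.9580^3 = -0.504195
d^2_{2,-1}(2.5600) = -0.504195
Attach z-rotation phases: D = e^{-i(2)(0.9329)}·(-0.504195)·e^{-i(-1)(4.0828)} = +0.303606-0.402537i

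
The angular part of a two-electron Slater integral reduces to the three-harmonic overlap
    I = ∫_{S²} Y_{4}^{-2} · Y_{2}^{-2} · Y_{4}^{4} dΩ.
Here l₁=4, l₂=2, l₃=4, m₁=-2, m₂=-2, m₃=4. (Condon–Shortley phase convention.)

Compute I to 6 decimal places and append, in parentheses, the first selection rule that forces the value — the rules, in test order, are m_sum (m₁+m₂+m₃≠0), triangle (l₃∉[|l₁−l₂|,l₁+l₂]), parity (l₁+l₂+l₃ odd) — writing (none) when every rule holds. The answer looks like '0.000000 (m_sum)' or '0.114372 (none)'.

Rules hold: Σm=0, L=10 even, 2≤4≤6.
N = 9·5·9 = 405
Δ = 2!·6!·2!/11! = 1/13860
Racah Σ t=0..2: t=0:+1/192 t=1:−1/36 t=2:+1/192 = -5/288
⇒ 3j(4 2 4; 0 0 0)² = 20/693, sgn -1
Racah Σ t=0..0: t=0:+1/2880 = 1/2880
⇒ 3j(4 2 4; -2 -2 4)² = 2/165, sgn +1
4πI² = N·(3j₀)²·(3jₘ)² = 120/847
I = -1·√(0.141677/4π) = -0.10618031
No selection rule forces the value: the integral is nonzero (none).

-0.106180 (none)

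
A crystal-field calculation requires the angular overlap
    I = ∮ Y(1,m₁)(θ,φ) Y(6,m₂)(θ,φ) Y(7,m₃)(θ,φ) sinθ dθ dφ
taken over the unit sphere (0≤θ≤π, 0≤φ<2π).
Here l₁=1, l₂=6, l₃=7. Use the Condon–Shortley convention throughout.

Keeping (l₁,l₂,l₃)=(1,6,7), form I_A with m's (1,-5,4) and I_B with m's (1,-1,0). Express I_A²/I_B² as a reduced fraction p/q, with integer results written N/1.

Same 1,6,7: normalisation and zero-m 3j drop out of the ratio.
A: Δ: 0! 2! 12! / 15! → 1/1365; sum: t=0:+1/79833600 = 1/79833600; 3j²(1 6 7; 1 -5 4) = Δ·Π!·Σ² = 1/455  (sign -1)
B: Δ: 0! 2! 12! / 15! → 1/1365; sum: t=0:+1/1209600 = 1/1209600; 3j²(1 6 7; 1 -1 0) = Δ·Π!·Σ² = 1/65  (sign -1)
I_A²/I_B² = (1/455)/(1/65) = 1/7

1/7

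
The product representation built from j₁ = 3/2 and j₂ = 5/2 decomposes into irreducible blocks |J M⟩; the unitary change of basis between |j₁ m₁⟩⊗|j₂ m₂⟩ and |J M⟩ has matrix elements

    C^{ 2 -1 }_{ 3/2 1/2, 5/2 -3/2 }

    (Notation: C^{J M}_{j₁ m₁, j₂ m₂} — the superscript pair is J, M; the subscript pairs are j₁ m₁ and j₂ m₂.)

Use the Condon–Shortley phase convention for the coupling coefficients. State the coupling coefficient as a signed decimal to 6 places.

√[5·2!1!3!/7! · 2!1!1!4!1!3!] = √(24/7)
  +(−1)^0/∏(0,2,1,1,0,2)! = 1/4  (running 1/4)
  +(−1)^1/∏(1,1,0,0,1,3)! = -1/6  (running 1/12)
⟨..|..⟩ = √(24/7)·(1/12) = +0.154303

+√(1/42) = +0.154303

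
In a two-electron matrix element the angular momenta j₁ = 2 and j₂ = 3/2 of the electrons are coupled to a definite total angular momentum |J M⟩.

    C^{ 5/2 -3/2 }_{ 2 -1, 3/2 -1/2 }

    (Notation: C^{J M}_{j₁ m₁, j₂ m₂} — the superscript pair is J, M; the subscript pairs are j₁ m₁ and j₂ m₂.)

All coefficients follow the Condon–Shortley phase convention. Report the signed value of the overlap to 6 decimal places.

-0.169031

√[6·1!3!2!/7! · 1!3!1!2!1!4!] = √(144/35)
  +(−1)^0/∏(0,1,3,1,0,1)! = 1/6  (running 1/6)
  +(−1)^1/∏(1,0,2,0,1,2)! = -1/4  (running -1/12)
⟨..|..⟩ = √(144/35)·(-1/12) = -0.169031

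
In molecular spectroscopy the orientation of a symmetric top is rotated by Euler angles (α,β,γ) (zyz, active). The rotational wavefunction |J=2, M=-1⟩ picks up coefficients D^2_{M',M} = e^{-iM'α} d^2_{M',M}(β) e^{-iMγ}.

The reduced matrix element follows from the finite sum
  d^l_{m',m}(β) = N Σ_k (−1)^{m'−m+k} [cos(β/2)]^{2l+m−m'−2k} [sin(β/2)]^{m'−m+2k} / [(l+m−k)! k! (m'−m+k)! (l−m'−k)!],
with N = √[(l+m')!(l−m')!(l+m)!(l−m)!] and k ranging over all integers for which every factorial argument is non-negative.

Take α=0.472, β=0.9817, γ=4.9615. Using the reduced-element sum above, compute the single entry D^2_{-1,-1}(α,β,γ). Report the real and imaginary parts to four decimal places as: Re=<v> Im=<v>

First d^2_{-1,-1}(β=0.9817), then the phase factors e^{-i(-1)α} and e^{-i(-1)γ}:
With c≡cos(β/2)=0.881933 and s≡sin(β/2)=0.471376, N=[1·6·1·6]^{1/2}=6.000000
k: max(0,(-1)−(-1))=0 … min(2+(-1),2−(-1))=1
  k=0: (−1)^0·6.0000/(6)·0.8819^4·0.4714^0 = +0.604981
  k=1: (−1)^1·6.0000/(2)·0.8819^2·0.4714^2 = -0.518473
d^2_{-1,-1}(0.9817) = +0.604981 -0.518473 = +0.086507
Phases: e^{-i·(-1)·0.4720}=+0.890661+0.454669i, e^{-i·(-1)·4.9615}=+0.246543-0.969132i ⇒ D=+0.057114-0.064973i

Re=0.0571 Im=-0.0650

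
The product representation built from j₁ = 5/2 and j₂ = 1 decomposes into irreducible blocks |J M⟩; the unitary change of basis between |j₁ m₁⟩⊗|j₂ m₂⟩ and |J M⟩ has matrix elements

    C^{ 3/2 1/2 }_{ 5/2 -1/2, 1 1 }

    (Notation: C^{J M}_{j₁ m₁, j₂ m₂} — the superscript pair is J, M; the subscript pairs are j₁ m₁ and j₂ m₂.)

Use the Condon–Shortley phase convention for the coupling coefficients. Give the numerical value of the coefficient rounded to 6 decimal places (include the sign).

triangle: 2!*3!*0!/6! = 12/720
(j±m)!: 2!*3!*2!*0!*2!*1! = 48
prefactor² = (2J+1)*Δ*N² = 16/5
  k=2: +1/(2!*0!*1!*0!*2!*0!) = 1/4
Σ = 1/4  ⇒  CG² = 16/5*(1/4)² = 1/5
CG = +√(1/5) = +0.447214

+√(1/5) = +0.447214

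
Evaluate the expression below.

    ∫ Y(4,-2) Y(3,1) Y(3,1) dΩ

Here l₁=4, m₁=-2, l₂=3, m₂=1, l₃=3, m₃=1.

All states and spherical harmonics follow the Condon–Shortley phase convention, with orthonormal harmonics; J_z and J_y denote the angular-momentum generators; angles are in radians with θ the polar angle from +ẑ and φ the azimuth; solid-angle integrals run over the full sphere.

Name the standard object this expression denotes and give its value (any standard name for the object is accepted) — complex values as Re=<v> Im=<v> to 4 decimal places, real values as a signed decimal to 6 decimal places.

Gaunt coefficient, +0.162193

This is a Gaunt coefficient — the integral of a triple product of spherical harmonics over the sphere.
Rules hold: Σm=0, L=10 even, 1≤3≤7.
N = 9·7·7 = 441
Δ = 4!·4!·2!/11! = 1/34650
Racah Σ t=1..3: t=1:−1/72 t=2:+1/16 t=3:−1/72 = 5/144
⇒ 3j(4 3 3; 0 0 0)² = 2/77, sgn -1
Racah Σ t=2..4: t=2:+1/192 t=3:−1/36 t=4:+1/192 = -5/288
⇒ 3j(4 3 3; -2 1 1)² = 20/693, sgn -1
4πI² = N·(3j₀)²·(3jₘ)² = 40/121
I = +1·√(0.330579/4π) = 0.16219310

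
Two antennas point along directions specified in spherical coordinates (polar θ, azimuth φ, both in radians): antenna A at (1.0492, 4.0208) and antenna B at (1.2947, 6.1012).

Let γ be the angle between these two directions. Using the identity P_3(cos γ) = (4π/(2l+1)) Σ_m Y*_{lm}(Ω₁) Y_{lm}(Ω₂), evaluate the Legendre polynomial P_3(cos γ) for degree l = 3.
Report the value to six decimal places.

Addition theorem: P_3(cos γ) = (4π/7) Σ_m Y*_{lm}(Ω₁) Y_{lm}(Ω₂), m = −3…3:
  m=-3: (0.23813 - 0.13132j) × (0.31757 + 0.19294j) = 0.10096 + 0.00424j  (running Σ = 0.10096 + 0.00424j)
  m=-2: (-0.07140 + 0.37608j) × (0.24100 + 0.09181j) = -0.05173 + 0.08408j  (running Σ = 0.04923 + 0.08832j)
  m=-1: (-0.04313 - 0.05209j) × (-0.19218 - 0.03537j) = 0.00645 + 0.01154j  (running Σ = 0.05567 + 0.09986j)
  m=0: (-0.32701 + 0.00000j) × (-0.26739 + 0.00000j) = 0.08744 + 0.00000j  (running Σ = 0.14311 + 0.09986j)
  m=1: (0.04313 - 0.05209j) × (0.19218 - 0.03537j) = 0.00645 - 0.01154j  (running Σ = 0.14956 + 0.08832j)
  m=2: (-0.07140 - 0.37608j) × (0.24100 - 0.09181j) = -0.05173 - 0.08408j  (running Σ = 0.09782 + 0.00424j)
  m=3: (-0.23813 - 0.13132j) × (-0.31757 + 0.19294j) = 0.10096 - 0.00424j  (running Σ = 0.19878 - 0.00000j)
Accumulated sum 0.19878 - 0.00000j; after 4π/(2l+1) scaling, 0.35685 - 0.00000j ⇒ P_3 = 0.356853

0.356853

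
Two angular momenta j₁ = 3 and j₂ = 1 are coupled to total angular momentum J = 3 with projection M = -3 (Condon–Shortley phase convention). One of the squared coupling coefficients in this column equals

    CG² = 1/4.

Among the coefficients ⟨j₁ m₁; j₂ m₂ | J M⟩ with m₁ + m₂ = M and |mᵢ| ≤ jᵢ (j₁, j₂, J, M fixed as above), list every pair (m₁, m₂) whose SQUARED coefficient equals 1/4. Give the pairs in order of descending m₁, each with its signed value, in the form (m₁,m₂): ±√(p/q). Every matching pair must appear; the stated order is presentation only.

Admissible pairs with m₁+m₂ = M = -3: (-3,0), (-2,-1)
  (m₁,m₂)=(-2,-1): CG² = 1/4, CG = +√(1/4)   ← matches the target
  (m₁,m₂)=(-3,0): CG² = 3/4, CG = −√(3/4)
Pairs with CG² = 1/4: (-2,-1): +√(1/4)

(-2,-1): +√(1/4)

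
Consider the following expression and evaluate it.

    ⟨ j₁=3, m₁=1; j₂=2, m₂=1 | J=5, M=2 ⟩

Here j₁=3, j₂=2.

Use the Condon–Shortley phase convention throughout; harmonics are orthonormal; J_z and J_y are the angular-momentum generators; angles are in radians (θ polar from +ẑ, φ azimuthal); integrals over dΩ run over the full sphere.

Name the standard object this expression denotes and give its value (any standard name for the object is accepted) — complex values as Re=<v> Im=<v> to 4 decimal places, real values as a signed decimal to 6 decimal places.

This is a Clebsch–Gordan (vector-coupling) coefficient.
√[11·0!6!4!/11! · 4!2!3!1!7!3!] = √(41472)
  +(−1)^0/∏(0,0,2,3,4,1)! = 1/288  (running 1/288)
⟨..|..⟩ = √(41472)·(1/288) = +0.707107

Clebsch–Gordan coefficient, +√(1/2) ≈ +0.707107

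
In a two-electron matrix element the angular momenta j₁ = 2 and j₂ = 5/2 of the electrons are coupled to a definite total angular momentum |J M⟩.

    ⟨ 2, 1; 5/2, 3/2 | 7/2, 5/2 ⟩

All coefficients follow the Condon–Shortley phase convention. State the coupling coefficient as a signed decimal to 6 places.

j₁+j₂−J=1  J+j₁−j₂=3  J−j₁+j₂=4  j₁+j₂+J+1=9
(j₁±m₁, j₂±m₂, J±M) = (3,1,4,1,6,1)
P² = 2304/7
sum k=0..1:
  [0] +1/48 = 1/48
  [1] −1/36 = -1/36
S = -1/144
C² = P²·S² = 1/63 ; C = -0.125988

−√(1/63) = -0.125988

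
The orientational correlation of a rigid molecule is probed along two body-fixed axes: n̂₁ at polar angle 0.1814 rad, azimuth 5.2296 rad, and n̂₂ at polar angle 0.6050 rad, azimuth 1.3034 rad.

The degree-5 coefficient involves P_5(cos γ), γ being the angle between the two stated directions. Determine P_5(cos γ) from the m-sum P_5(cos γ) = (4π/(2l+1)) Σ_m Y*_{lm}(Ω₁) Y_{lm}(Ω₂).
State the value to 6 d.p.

Term-by-term m-sum for l=5 (normalisation 4π/11 = 1.142397):
  m=-5: (0.00005 + 0.00008j) × (0.02687 - 0.00640j) = 0.00000 + 0.00000j  (running Σ = 0.00000 + 0.00000j)
  m=-4: (-0.00073 + 0.00134j) × (0.06070 + 0.11079j) = -0.00019 + 0.00000j  (running Σ = -0.00019 + 0.00000j)
  m=-3: (-0.01565 + 0.00030j) × (-0.23284 + 0.22515j) = 0.00358 - 0.00359j  (running Σ = 0.00339 - 0.00359j)
  m=-2: (-0.05274 - 0.08872j) × (-0.39943 - 0.23661j) = 0.00008 + 0.04792j  (running Σ = 0.00346 + 0.04432j)
  m=-1: (0.20316 - 0.35714j) × (0.05486 - 0.20026j) = -0.06037 - 0.06028j  (running Σ = -0.05691 - 0.01595j)
  m=0: (0.71827 + 0.00000j) × (-0.33886 + 0.00000j) = -0.24339 + 0.00000j  (running Σ = -0.30031 - 0.01595j)
  m=1: (-0.20316 - 0.35714j) × (-0.05486 - 0.20026j) = -0.06037 + 0.06028j  (running Σ = -0.36068 + 0.04432j)
  m=2: (-0.05274 + 0.08872j) × (-0.39943 + 0.23661j) = 0.00008 - 0.04792j  (running Σ = -0.36060 - 0.00359j)
  m=3: (0.01565 + 0.00030j) × (0.23284 + 0.22515j) = 0.00358 + 0.00359j  (running Σ = -0.35703 + 0.00000j)
  m=4: (-0.00073 - 0.00134j) × (0.06070 - 0.11079j) = -0.00019 - 0.00000j  (running Σ = -0.35722 + 0.00000j)
  m=5: (-0.00005 + 0.00008j) × (-0.02687 - 0.00640j) = 0.00000 - 0.00000j  (running Σ = -0.35722 - 0.00000j)
Total Σ_m = -0.35722 - 0.00000j. Multiply by 1.142397: -0.40809 - 0.00000j. P_5(cos γ) = -0.408085

-0.408085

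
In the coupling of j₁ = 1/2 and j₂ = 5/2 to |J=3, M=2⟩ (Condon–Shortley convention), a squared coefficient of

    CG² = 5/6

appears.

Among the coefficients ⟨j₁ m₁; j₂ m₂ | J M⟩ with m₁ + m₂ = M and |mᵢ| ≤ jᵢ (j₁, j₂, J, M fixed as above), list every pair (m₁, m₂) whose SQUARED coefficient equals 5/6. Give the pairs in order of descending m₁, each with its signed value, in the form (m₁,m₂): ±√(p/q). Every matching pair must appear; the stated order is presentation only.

Admissible pairs with m₁+m₂ = M = 2: (-1/2,5/2), (1/2,3/2)
  (m₁,m₂)=(1/2,3/2): CG² = 5/6, CG = +√(5/6)   ← matches the target
  (m₁,m₂)=(-1/2,5/2): CG² = 1/6, CG = +√(1/6)
Pairs with CG² = 5/6: (1/2,3/2): +√(5/6)

(1/2,3/2): +√(5/6)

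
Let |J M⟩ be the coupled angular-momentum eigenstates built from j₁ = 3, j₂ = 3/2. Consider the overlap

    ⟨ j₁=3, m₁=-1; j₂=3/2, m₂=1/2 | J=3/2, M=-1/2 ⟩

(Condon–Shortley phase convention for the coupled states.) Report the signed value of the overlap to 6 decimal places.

j₁+j₂−J=3  J+j₁−j₂=3  J−j₁+j₂=0  j₁+j₂+J+1=7
(j₁±m₁, j₂±m₂, J±M) = (2,4,2,1,1,2)
P² = 192/35
sum k=2..2:
  [2] +1/4 = 1/4
S = 1/4
C² = P²·S² = 12/35 ; C = +0.585540

+√(12/35) ≈ +0.585540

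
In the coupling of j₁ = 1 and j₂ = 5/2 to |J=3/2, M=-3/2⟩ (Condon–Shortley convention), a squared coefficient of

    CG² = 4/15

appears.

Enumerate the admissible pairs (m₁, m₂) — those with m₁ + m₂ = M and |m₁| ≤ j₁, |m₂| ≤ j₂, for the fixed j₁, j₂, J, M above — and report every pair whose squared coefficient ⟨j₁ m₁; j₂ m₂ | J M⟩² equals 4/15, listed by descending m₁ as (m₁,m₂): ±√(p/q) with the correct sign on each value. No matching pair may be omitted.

(0,-3/2): −√(4/15)

Admissible pairs with m₁+m₂ = M = -3/2: (-1,-1/2), (0,-3/2), (1,-5/2)
  (m₁,m₂)=(1,-5/2): CG² = 2/3, CG = +√(2/3)
  (m₁,m₂)=(0,-3/2): CG² = 4/15, CG = −√(4/15)   ← matches the target
  (m₁,m₂)=(-1,-1/2): CG² = 1/15, CG = +√(1/15)
Pairs with CG² = 4/15: (0,-3/2): −√(4/15)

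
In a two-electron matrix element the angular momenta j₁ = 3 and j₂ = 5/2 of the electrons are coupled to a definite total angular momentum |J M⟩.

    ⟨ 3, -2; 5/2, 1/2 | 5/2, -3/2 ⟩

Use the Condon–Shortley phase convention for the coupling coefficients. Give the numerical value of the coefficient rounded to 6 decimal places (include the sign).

j₁+j₂−J=3  J+j₁−j₂=3  J−j₁+j₂=2  j₁+j₂+J+1=9
(j₁±m₁, j₂±m₂, J±M) = (1,5,3,2,1,4)
P² = 288/7
sum k=2..3:
  [2] +1/12 = 1/12
  [3] −1/24 = -1/24
S = 1/24
C² = P²·S² = 1/14 ; C = +0.267261

+0.267261  (= +√(1/14))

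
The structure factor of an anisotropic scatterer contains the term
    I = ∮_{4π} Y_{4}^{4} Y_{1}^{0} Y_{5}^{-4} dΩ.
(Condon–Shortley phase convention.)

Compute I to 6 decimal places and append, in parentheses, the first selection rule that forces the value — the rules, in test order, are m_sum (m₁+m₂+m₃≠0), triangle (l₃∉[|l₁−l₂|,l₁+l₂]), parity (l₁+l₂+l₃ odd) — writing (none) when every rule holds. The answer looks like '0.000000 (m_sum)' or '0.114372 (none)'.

Rules hold: Σm=0, L=10 even, 3≤5≤5.
N = 9·3·11 = 297
Δ = 0!·8!·2!/11! = 1/495
Racah Σ t=0..0: t=0:+1/576 = 1/576
⇒ 3j(4 1 5; 0 0 0)² = 5/99, sgn -1
Racah Σ t=0..0: t=0:+1/40320 = 1/40320
⇒ 3j(4 1 5; 4 0 -4)² = 1/55, sgn -1
4πI² = N·(3j₀)²·(3jₘ)² = 3/11
I = +1·√(0.272727/4π) = 0.14731920
No selection rule forces the value: the integral is nonzero (none).

0.147319 (none)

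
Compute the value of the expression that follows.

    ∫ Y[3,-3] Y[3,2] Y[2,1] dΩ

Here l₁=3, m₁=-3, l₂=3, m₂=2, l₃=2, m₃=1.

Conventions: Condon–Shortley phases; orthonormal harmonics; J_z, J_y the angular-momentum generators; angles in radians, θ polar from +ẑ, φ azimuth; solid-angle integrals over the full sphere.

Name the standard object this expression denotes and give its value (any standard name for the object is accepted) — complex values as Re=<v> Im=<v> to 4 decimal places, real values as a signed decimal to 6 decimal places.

This is a Gaunt coefficient — the integral of a triple product of spherical harmonics over the sphere.
m-sum 0 ✓  L=8 even ✓  0≤2≤6 ✓
Π(2lᵢ+1) = 7×7×5 = 245
triangle coeff Δ(3,3,2) = 1/3780
Σ_t [1,3]: t=1:−1/24 t=2:+1/4 t=3:−1/24 = 1/6
(3j)²=4/105 [(3 3 2; 0 0 0)], sign=+1
Σ_t [4,4]: t=4:+1/48 = 1/48
(3j)²=5/84 [(3 3 2; -3 2 1)], sign=-1
⇒ 4πI² = 5/9
I = (-1)√(5/9/(4π)) = -0.21026104

Gaunt coefficient, -0.210261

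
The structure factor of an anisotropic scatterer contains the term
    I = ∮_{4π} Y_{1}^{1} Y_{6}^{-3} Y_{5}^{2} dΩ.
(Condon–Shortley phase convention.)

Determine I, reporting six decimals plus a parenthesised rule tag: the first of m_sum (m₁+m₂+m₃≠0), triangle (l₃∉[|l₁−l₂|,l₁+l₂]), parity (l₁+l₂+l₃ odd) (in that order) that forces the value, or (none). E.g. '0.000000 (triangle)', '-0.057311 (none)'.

-0.245154 (none)

Rules hold: Σm=0, L=12 even, 5≤5≤7.
N = 3·13·11 = 429
Δ = 2!·0!·10!/13! = 1/858
Racah Σ t=1..1: t=1:−1/14400 = -1/14400
⇒ 3j(1 6 5; 0 0 0)² = 6/143, sgn +1
Racah Σ t=0..0: t=0:+1/60480 = 1/60480
⇒ 3j(1 6 5; 1 -3 2)² = 6/143, sgn -1
4πI² = N·(3j₀)²·(3jₘ)² = 108/143
I = -1·√(0.755245/4π) = -0.24515397
No selection rule forces the value: the integral is nonzero (none).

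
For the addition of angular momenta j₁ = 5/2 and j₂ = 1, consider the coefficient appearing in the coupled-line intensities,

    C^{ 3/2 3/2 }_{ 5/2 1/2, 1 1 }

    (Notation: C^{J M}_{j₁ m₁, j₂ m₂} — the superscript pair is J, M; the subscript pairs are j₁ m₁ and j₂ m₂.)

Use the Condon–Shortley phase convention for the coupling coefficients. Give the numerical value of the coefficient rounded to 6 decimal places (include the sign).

+0.258199

√[4·2!3!0!/6! · 3!2!2!0!3!0!] = √(48/5)
  +(−1)^2/∏(2,0,0,0,3,0)! = 1/12  (running 1/12)
⟨..|..⟩ = √(48/5)·(1/12) = +0.258199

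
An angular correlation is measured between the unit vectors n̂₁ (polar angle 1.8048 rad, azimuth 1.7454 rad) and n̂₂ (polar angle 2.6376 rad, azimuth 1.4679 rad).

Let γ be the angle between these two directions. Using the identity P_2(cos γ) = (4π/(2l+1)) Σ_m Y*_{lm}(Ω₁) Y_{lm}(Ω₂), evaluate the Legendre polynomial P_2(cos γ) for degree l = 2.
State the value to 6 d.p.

Term-by-term m-sum for l=2 (normalisation 4π/5 = 2.513274):
  [-2]  conj(Y_{2,-2})(Ω₁) = -0.343446-0.125059i ; Y_{2,-2}(Ω₂) = -0.088185-0.018408i ; Δ = +0.027985+0.017351i
  [-1]  conj(Y_{2,-1})(Ω₁) = +0.030271-0.171602i ; Y_{2,-1}(Ω₂) = -0.033556+0.324967i ; Δ = +0.054749+0.015595i
  [+0]  conj(Y_{2,0})(Ω₁) = -0.264520-0.000000i ; Y_{2,0}(Ω₂) = +0.410119+0.000000i ; Δ = -0.108485-0.000000i
  [+1]  conj(Y_{2,1})(Ω₁) = -0.030271-0.171602i ; Y_{2,1}(Ω₂) = +0.033556+0.324967i ; Δ = +0.054749-0.015595i
  [+2]  conj(Y_{2,2})(Ω₁) = -0.343446+0.125059i ; Y_{2,2}(Ω₂) = -0.088185+0.018408i ; Δ = +0.027985-0.017351i
Total Σ_m = +0.056983+0.000000i. Multiply by 2.513274: +0.143214+0.000000i. P_2(cos γ) = 0.143214

0.143214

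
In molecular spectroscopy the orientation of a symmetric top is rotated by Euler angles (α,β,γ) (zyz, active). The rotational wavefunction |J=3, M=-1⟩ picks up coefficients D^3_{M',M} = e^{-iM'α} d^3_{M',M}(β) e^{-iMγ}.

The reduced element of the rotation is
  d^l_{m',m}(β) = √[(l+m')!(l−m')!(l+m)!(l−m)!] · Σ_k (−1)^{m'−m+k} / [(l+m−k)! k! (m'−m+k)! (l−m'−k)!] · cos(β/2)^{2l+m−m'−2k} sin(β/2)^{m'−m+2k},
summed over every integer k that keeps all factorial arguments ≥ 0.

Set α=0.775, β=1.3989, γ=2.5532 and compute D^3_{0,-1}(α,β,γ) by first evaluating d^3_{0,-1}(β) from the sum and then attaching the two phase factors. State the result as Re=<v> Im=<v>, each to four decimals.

Re=-0.3030 Im=0.2022

Split into d^3_{0,-1}(β=1.3989) × two z-phases.
c=cos(1.398900/2)=0.765196, s=sin(1.398900/2)=0.643797; N=√[6·6·2·24]=41.569219
k∈{0,1,2} keeps every argument non-negative
  k=0: (−1)^1·41.5692/(12)·0.7652^5·0.6438^1 = -0.585065
  k=1: (−1)^2·41.5692/(4)·0.7652^3·0.6438^3 = +1.242445
  k=2: (−1)^3·41.5692/(12)·0.7652^1·0.6438^5 = -0.293162
d^3_{0,-1}(1.3989) = -0.585065 +1.242445 -0.293162 = +0.364218
Phases: e^{-i·(0)·0.7750}=+1.000000+0.000000i, e^{-i·(-1)·2.5532}=-0.831834+0.555025i ⇒ D=-0.302969+0.202150i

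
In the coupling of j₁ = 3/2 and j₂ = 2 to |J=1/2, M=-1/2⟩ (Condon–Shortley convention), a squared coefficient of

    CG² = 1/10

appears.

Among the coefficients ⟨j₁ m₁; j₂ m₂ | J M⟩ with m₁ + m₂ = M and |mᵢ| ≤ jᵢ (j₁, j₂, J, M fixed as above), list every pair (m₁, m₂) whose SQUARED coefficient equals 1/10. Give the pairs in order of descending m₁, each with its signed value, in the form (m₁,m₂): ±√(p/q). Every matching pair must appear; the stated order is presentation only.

(-3/2,1): −√(1/10)

Admissible pairs with m₁+m₂ = M = -1/2: (-3/2,1), (-1/2,0), (1/2,-1), (3/2,-2)
  (m₁,m₂)=(3/2,-2): CG² = 2/5, CG = +√(2/5)
  (m₁,m₂)=(1/2,-1): CG² = 3/10, CG = −√(3/10)
  (m₁,m₂)=(-1/2,0): CG² = 1/5, CG = +√(1/5)
  (m₁,m₂)=(-3/2,1): CG² = 1/10, CG = −√(1/10)   ← matches the target
Pairs with CG² = 1/10: (-3/2,1): −√(1/10)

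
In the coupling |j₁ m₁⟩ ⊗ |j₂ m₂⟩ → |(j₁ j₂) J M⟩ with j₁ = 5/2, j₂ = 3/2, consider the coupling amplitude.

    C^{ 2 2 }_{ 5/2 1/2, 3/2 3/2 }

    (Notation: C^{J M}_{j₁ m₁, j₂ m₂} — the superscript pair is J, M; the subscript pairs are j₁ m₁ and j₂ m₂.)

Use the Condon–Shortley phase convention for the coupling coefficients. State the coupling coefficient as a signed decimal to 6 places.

triangle: 2!*3!*1!/7! = 12/5040
(j±m)!: 3!*2!*3!*0!*4!*0! = 1728
prefactor² = (2J+1)*Δ*N² = 144/7
  k=2: +1/(2!*0!*0!*1!*3!*0!) = 1/12
Σ = 1/12  ⇒  CG² = 144/7*(1/12)² = 1/7
CG = +√(1/7) = +0.377964

+√(1/7) = +0.377964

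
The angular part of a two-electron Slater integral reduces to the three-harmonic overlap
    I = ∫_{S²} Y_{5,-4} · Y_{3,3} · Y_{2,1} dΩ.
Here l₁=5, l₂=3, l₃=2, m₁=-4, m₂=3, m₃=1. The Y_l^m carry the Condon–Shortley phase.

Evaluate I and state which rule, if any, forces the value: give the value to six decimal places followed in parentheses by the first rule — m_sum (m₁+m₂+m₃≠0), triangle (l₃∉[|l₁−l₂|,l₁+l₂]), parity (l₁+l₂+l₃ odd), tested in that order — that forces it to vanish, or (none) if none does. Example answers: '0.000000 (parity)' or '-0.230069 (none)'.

m-sum 0 ✓  L=10 even ✓  2≤2≤8 ✓
Π(2lᵢ+1) = 11×7×5 = 385
triangle coeff Δ(5,3,2) = 1/2310
Σ_t [3,3]: t=3:−1/144 = -1/144
(3j)²=10/231 [(5 3 2; 0 0 0)], sign=-1
Σ_t [6,6]: t=6:+1/4320 = 1/4320
(3j)²=2/55 [(5 3 2; -4 3 1)], sign=-1
⇒ 4πI² = 20/33
I = (+1)√(20/33/(4π)) = 0.21961050
No selection rule forces the value: the integral is nonzero (none).

0.219610 (none)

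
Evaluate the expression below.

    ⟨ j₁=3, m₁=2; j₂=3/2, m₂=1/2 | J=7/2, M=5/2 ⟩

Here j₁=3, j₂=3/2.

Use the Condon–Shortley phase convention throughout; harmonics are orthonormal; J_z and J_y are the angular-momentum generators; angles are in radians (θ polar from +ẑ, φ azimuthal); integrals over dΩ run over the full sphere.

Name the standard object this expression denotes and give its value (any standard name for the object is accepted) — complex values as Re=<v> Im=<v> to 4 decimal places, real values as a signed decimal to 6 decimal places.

This is a Clebsch–Gordan (vector-coupling) coefficient.
√[8·1!5!2!/9! · 5!1!2!1!6!1!] = √(6400/7)
  +(−1)^0/∏(0,1,1,2,4,0)! = 1/48  (running 1/48)
  +(−1)^1/∏(1,0,0,1,5,1)! = -1/120  (running 1/80)
⟨..|..⟩ = √(6400/7)·(1/80) = +0.377964

Clebsch–Gordan coefficient, +√(1/7) ≈ +0.377964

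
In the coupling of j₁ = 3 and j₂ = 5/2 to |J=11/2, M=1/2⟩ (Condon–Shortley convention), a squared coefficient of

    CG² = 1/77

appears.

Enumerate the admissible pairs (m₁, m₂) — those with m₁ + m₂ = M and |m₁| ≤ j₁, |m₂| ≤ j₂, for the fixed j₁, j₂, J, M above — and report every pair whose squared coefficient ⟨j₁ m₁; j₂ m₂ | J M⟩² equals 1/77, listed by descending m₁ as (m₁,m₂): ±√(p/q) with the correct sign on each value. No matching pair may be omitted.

Admissible pairs with m₁+m₂ = M = 1/2: (-2,5/2), (-1,3/2), (0,1/2), (1,-1/2), (2,-3/2), (3,-5/2)
  (m₁,m₂)=(3,-5/2): CG² = 1/462, CG = +√(1/462)
  (m₁,m₂)=(2,-3/2): CG² = 5/77, CG = +√(5/77)
  (m₁,m₂)=(1,-1/2): CG² = 25/77, CG = +√(25/77)
  (m₁,m₂)=(0,1/2): CG² = 100/231, CG = +√(100/231)
  (m₁,m₂)=(-1,3/2): CG² = 25/154, CG = +√(25/154)
  (m₁,m₂)=(-2,5/2): CG² = 1/77, CG = +√(1/77)   ← matches the target
Pairs with CG² = 1/77: (-2,5/2): +√(1/77)

(-2,5/2): +√(1/77)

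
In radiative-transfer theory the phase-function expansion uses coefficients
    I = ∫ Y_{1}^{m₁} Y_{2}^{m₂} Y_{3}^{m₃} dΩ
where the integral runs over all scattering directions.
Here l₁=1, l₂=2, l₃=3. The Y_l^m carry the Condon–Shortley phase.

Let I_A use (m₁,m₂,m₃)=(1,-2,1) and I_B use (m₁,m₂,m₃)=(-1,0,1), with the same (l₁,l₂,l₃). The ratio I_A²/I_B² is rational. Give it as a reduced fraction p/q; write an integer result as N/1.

1/6

Shared (l₁,l₂,l₃)=(1,2,3): N and (l;000)² cancel in I_A²/I_B².
A: Δ = 0!·2!·4!/7! = 1/105; Racah Σ t=0..0: t=0:+1/48 = 1/48; ⇒ 3j(1 2 3; 1 -2 1)² = 1/105, sgn +1
B: Δ = 0!·2!·4!/7! = 1/105; Racah Σ t=0..0: t=0:+1/8 = 1/8; ⇒ 3j(1 2 3; -1 0 1)² = 2/35, sgn +1
I_A²/I_B² = (1/105)/(2/35) = 1/6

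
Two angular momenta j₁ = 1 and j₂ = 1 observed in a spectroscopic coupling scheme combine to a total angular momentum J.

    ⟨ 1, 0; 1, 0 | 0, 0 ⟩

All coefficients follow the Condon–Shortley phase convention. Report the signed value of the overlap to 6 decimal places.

√[1·2!0!0!/3! · 1!1!1!1!0!0!] = √(1/3)
  +(−1)^1/∏(1,1,0,0,0,0)! = -1  (running -1)
⟨..|..⟩ = √(1/3)·(-1) = -0.577350

-0.577350  (= −√(1/3))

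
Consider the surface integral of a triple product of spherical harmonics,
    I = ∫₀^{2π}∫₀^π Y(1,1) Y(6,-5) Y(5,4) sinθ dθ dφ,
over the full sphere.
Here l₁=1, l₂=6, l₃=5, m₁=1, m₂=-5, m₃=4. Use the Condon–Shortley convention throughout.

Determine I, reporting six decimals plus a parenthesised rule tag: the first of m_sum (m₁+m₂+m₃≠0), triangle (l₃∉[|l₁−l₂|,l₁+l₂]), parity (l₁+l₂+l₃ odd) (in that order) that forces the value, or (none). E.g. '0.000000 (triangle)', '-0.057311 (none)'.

-0.303018 (none)

Rules hold: Σm=0, L=12 even, 5≤5≤7.
N = 3·13·11 = 429
Δ = 2!·0!·10!/13! = 1/858
Racah Σ t=1..1: t=1:−1/14400 = -1/14400
⇒ 3j(1 6 5; 0 0 0)² = 6/143, sgn +1
Racah Σ t=0..0: t=0:+1/725760 = 1/725760
⇒ 3j(1 6 5; 1 -5 4)² = 5/78, sgn -1
4πI² = N·(3j₀)²·(3jₘ)² = 15/13
I = -1·√(1.15385/4π) = -0.30301841
No selection rule forces the value: the integral is nonzero (none).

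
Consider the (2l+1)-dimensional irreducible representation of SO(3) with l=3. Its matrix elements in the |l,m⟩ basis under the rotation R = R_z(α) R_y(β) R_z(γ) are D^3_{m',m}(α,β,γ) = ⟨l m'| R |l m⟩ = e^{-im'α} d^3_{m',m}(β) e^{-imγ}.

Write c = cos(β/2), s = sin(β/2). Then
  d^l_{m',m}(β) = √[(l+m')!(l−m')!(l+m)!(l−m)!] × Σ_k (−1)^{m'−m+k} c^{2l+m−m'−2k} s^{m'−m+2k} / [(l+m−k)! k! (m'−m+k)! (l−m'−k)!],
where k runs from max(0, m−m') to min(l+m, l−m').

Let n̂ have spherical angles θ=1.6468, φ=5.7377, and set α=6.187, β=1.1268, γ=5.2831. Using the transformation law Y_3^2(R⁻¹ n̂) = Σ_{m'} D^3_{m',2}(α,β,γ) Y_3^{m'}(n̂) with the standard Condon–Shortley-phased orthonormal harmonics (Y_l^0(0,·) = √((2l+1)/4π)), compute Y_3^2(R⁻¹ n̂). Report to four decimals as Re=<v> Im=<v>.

Need the full column D^3_{m',2} for m'=−3..3 at α=6.1870, β=1.1268, γ=5.2831.
cos(β/2)=0.845444, sin(β/2)=0.534064
d^3_{-3,2}: single k=5 term ⇒ +0.089976;  D = -0.012628+0.089085i
d^3_{-2,2}: k∈[4..5] ⇒ +0.290745 -0.023204 = +0.267541;  D = -0.062816+0.260062i
d^3_{-1,2}: k∈[3..4] ⇒ +0.582189 -0.116158 = +0.466031;  D = -0.152419+0.440401i
d^3_{0,2}: k∈[2..3] ⇒ +0.798154 -0.318495 = +0.479659;  D = -0.199683+0.436118i
d^3_{1,2}: k∈[1..2] ⇒ +0.729487 -0.582189 = +0.147298;  D = -0.073899+0.127419i
d^3_{2,2}: k∈[0..1] ⇒ +0.365182 -0.728612 = -0.363429;  D = +0.211681-0.295418i
d^3_{3,2}: single k=0 term ⇒ -0.565059;  D = +0.371711-0.425585i
Y_3^{m'}(θ=1.6468,φ=5.7377) and Σ D·Y over m':
  (-0.0126+0.0891i)·(-0.0271+0.4127i)  (-0.0628+0.2601i)·(-0.0356-0.0684i)  (-0.1524+0.4404i)·(-0.2675-0.1624i)  (-0.1997+0.4361i)·(+0.0842+0.0000i)  (-0.0739+0.1274i)·(+0.2675-0.1624i)  (+0.2117-0.2954i)·(-0.0356+0.0684i)  (+0.3717-0.4256i)·(+0.0271+0.4127i)
Y_3^2(R⁻¹ n̂) = +0.278424+0.144012i

Re=0.2784 Im=0.1440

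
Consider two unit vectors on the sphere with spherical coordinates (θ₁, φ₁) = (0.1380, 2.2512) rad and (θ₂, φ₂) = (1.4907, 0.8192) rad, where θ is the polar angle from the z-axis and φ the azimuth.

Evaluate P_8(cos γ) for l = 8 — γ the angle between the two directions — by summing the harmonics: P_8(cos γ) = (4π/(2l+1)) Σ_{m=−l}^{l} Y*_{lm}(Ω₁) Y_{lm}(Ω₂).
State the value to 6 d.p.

Addition theorem: P_8(cos γ) = (4π/17) Σ_m Y*_{lm}(Ω₁) Y_{lm}(Ω₂), m = −8…8:
  m=-8: (0.00000 - 0.00000j) × (0.48410 - 0.13420j) = 0.00000 - 0.00000j  (running Σ = 0.00000 - 0.00000j)
  m=-7: (-0.00000 - 0.00000j) × (0.13761 + 0.08414j) = -0.00000 - 0.00000j  (running Σ = -0.00000 - 0.00000j)
  m=-6: (0.00002 + 0.00003j) × (-0.06723 - 0.32694j) = 0.00001 - 0.00001j  (running Σ = 0.00001 - 0.00001j)
  m=-5: (0.00012 - 0.00045j) × (0.10748 - 0.15171j) = -0.00006 - 0.00007j  (running Σ = -0.00005 - 0.00008j)
  m=-4: (-0.00421 + 0.00188j) × (-0.27673 + 0.03765j) = 0.00109 - 0.00068j  (running Σ = 0.00105 - 0.00075j)
  m=-3: (0.03017 + 0.01534j) × (-0.15210 - 0.12400j) = -0.00269 - 0.00608j  (running Σ = -0.00164 - 0.00683j)
  m=-2: (-0.03661 - 0.17175j) × (0.01720 + 0.25406j) = 0.04301 - 0.01225j  (running Σ = 0.04137 - 0.01908j)
  m=-1: (-0.35963 + 0.44436j) × (-0.13678 + 0.14636j) = -0.01584 - 0.11341j  (running Σ = 0.02552 - 0.13250j)
  m=0: (0.79702 + 0.00000j) × (0.24729 + 0.00000j) = 0.19710 + 0.00000j  (running Σ = 0.22262 - 0.13250j)
  m=1: (0.35963 + 0.44436j) × (0.13678 + 0.14636j) = -0.01584 + 0.11341j  (running Σ = 0.20678 - 0.01908j)
  m=2: (-0.03661 + 0.17175j) × (0.01720 - 0.25406j) = 0.04301 + 0.01225j  (running Σ = 0.24978 - 0.00683j)
  m=3: (-0.03017 + 0.01534j) × (0.15210 - 0.12400j) = -0.00269 + 0.00608j  (running Σ = 0.24710 - 0.00075j)
  m=4: (-0.00421 - 0.00188j) × (-0.27673 - 0.03765j) = 0.00109 + 0.00068j  (running Σ = 0.24819 - 0.00008j)
  m=5: (-0.00012 - 0.00045j) × (-0.10748 - 0.15171j) = -0.00006 + 0.00007j  (running Σ = 0.24813 - 0.00001j)
  m=6: (0.00002 - 0.00003j) × (-0.06723 + 0.32694j) = 0.00001 + 0.00001j  (running Σ = 0.24814 - 0.00000j)
  m=7: (0.00000 - 0.00000j) × (-0.13761 + 0.08414j) = -0.00000 + 0.00000j  (running Σ = 0.24814 - 0.00000j)
  m=8: (0.00000 + 0.00000j) × (0.48410 + 0.13420j) = 0.00000 + 0.00000j  (running Σ = 0.24814 + 0.00000j)
Total Σ_m = 0.24814 + 0.00000j. Multiply by 0.739198: 0.18343 + 0.00000j. P_8(cos γ) = 0.183426

0.183426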